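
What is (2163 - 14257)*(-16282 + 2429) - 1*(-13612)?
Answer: 167551794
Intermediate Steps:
(2163 - 14257)*(-16282 + 2429) - 1*(-13612) = -12094*(-13853) + 13612 = 167538182 + 13612 = 167551794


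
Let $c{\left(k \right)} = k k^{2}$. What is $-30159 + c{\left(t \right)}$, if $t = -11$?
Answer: $-31490$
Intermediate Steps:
$c{\left(k \right)} = k^{3}$
$-30159 + c{\left(t \right)} = -30159 + \left(-11\right)^{3} = -30159 - 1331 = -31490$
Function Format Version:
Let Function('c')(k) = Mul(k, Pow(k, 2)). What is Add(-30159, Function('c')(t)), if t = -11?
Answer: -31490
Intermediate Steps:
Function('c')(k) = Pow(k, 3)
Add(-30159, Function('c')(t)) = Add(-30159, Pow(-11, 3)) = Add(-30159, -1331) = -31490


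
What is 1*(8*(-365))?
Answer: -2920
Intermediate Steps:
1*(8*(-365)) = 1*(-2920) = -2920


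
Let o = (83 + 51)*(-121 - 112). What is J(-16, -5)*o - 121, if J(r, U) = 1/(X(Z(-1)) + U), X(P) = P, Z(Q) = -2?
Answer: 30375/7 ≈ 4339.3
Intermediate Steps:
o = -31222 (o = 134*(-233) = -31222)
J(r, U) = 1/(-2 + U)
J(-16, -5)*o - 121 = -31222/(-2 - 5) - 121 = -31222/(-7) - 121 = -⅐*(-31222) - 121 = 31222/7 - 121 = 30375/7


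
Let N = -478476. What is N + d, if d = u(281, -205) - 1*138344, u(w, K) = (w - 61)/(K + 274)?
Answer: -42560360/69 ≈ -6.1682e+5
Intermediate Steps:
u(w, K) = (-61 + w)/(274 + K)
d = -9545516/69 (d = (-61 + 281)/(274 - 205) - 1*138344 = 220/69 - 138344 = -9545516/69 ≈ -1.3834e+5)
N + d = -478476 - 9545516/69 = -42560360/69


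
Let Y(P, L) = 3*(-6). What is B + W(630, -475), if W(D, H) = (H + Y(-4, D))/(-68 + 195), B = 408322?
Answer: 51856401/127 ≈ 4.0832e+5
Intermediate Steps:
Y(P, L) = -18
W(D, H) = -18/127 + H/127 (W(D, H) = (H - 18)/(-68 + 195) = (-18 + H)/127 = (-18 + H)*(1/127) = -18/127 + H/127)
B + W(630, -475) = 408322 + (-18/127 + (1/127)*(-475)) = 408322 + (-18/127 - 475/127) = 408322 - 493/127 = 51856401/127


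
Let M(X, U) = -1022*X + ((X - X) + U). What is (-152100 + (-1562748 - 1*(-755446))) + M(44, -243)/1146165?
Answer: -1099633038541/1146165 ≈ -9.5940e+5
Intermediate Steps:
M(X, U) = U - 1022*X (M(X, U) = -1022*X + (0 + U) = -1022*X + U = U - 1022*X)
(-152100 + (-1562748 - 1*(-755446))) + M(44, -243)/1146165 = (-152100 + (-1562748 - 1*(-755446))) + (-243 - 1022*44)/1146165 = (-152100 + (-1562748 + 755446)) + (-243 - 44968)*(1/1146165) = (-152100 - 807302) - 45211*1/1146165 = -959402 - 45211/1146165 = -1099633038541/1146165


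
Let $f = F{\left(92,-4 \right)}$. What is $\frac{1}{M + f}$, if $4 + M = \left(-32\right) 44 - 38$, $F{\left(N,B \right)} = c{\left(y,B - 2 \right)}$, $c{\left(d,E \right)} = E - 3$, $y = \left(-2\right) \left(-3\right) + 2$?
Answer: $- \frac{1}{1459} \approx -0.0006854$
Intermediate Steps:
$y = 8$ ($y = 6 + 2 = 8$)
$c{\left(d,E \right)} = -3 + E$
$F{\left(N,B \right)} = -5 + B$ ($F{\left(N,B \right)} = -3 + \left(B - 2\right) = -3 + \left(-2 + B\right) = -5 + B$)
$f = -9$ ($f = -5 - 4 = -9$)
$M = -1450$ ($M = -4 - 1446 = -1450$)
$\frac{1}{M + f} = \frac{1}{-1450 - 9} = \frac{1}{-1459} = - \frac{1}{1459}$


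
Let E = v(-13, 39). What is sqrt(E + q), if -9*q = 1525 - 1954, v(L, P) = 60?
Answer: sqrt(969)/3 ≈ 10.376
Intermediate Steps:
q = 143/3 (q = -(1525 - 1954)/9 = -1/9*(-429) = 143/3 ≈ 47.667)
E = 60
sqrt(E + q) = sqrt(60 + 143/3) = sqrt(323/3) = sqrt(969)/3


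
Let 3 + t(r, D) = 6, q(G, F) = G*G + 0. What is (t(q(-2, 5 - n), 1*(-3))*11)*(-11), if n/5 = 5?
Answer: -363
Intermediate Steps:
n = 25 (n = 5*5 = 25)
q(G, F) = G² (q(G, F) = G² + 0 = G²)
t(r, D) = 3 (t(r, D) = -3 + 6 = 3)
(t(q(-2, 5 - n), 1*(-3))*11)*(-11) = (3*11)*(-11) = 33*(-11) = -363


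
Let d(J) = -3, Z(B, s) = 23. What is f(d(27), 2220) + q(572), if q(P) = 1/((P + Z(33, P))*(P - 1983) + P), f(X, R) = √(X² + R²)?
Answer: -1/838973 + 3*√547601 ≈ 2220.0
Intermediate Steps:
f(X, R) = √(R² + X²)
q(P) = 1/(P + (-1983 + P)*(23 + P)) (q(P) = 1/((P + 23)*(P - 1983) + P) = 1/((23 + P)*(-1983 + P) + P) = 1/((-1983 + P)*(23 + P) + P) = 1/(P + (-1983 + P)*(23 + P)))
f(d(27), 2220) + q(572) = √(2220² + (-3)²) + 1/(-45609 + 572² - 1959*572) = √(4928400 + 9) + 1/(-45609 + 327184 - 1120548) = √4928409 + 1/(-838973) = 3*√547601 - 1/838973 = -1/838973 + 3*√547601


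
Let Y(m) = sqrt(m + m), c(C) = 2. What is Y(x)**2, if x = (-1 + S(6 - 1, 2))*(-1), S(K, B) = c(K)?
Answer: -2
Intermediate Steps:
S(K, B) = 2
x = -1 (x = (-1 + 2)*(-1) = 1*(-1) = -1)
Y(m) = sqrt(2)*sqrt(m) (Y(m) = sqrt(2*m) = sqrt(2)*sqrt(m))
Y(x)**2 = (sqrt(2)*sqrt(-1))**2 = (sqrt(2)*I)**2 = (I*sqrt(2))**2 = -2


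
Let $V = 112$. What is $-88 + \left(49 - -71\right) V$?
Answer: $13352$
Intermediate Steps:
$-88 + \left(49 - -71\right) V = -88 + \left(49 - -71\right) 112 = -88 + \left(49 + 71\right) 112 = -88 + 120 \cdot 112 = -88 + 13440 = 13352$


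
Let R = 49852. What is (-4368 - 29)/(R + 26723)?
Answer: -4397/76575 ≈ -0.057421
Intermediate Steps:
(-4368 - 29)/(R + 26723) = (-4368 - 29)/(49852 + 26723) = -4397/76575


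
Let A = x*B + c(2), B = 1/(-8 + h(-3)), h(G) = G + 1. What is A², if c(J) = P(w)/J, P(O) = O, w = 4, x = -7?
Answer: 729/100 ≈ 7.2900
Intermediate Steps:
h(G) = 1 + G
B = -⅒ (B = 1/(-8 + (1 - 3)) = 1/(-8 - 2) = 1/(-10) = -⅒ ≈ -0.10000)
c(J) = 4/J
A = 27/10 (A = -7*(-⅒) + 4/2 = 7/10 + 4*(½) = 7/10 + 2 = 27/10 ≈ 2.7000)
A² = (27/10)² = 729/100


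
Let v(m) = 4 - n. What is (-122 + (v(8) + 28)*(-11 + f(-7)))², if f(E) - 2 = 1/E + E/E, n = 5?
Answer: 5726449/49 ≈ 1.1687e+5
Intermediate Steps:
v(m) = -1 (v(m) = 4 - 1*5 = 4 - 5 = -1)
f(E) = 3 + 1/E (f(E) = 2 + (1/E + E/E) = 2 + (1/E + 1) = 2 + (1 + 1/E) = 3 + 1/E)
(-122 + (v(8) + 28)*(-11 + f(-7)))² = (-122 + (-1 + 28)*(-11 + (3 + 1/(-7))))² = (-122 + 27*(-11 + (3 - ⅐)))² = (-122 + 27*(-11 + 20/7))² = (-122 + 27*(-57/7))² = (-122 - 1539/7)² = (-2393/7)² = 5726449/49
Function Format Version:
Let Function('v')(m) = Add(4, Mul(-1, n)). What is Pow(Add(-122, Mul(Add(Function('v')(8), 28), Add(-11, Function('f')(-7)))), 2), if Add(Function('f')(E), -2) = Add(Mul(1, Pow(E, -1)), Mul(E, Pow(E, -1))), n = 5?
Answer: Rational(5726449, 49) ≈ 1.1687e+5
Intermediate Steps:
Function('v')(m) = -1 (Function('v')(m) = Add(4, Mul(-1, 5)) = Add(4, -5) = -1)
Function('f')(E) = Add(3, Pow(E, -1)) (Function('f')(E) = Add(2, Add(Mul(1, Pow(E, -1)), Mul(E, Pow(E, -1)))) = Add(2, Add(Pow(E, -1), 1)) = Add(2, Add(1, Pow(E, -1))) = Add(3, Pow(E, -1)))
Pow(Add(-122, Mul(Add(Function('v')(8), 28), Add(-11, Function('f')(-7)))), 2) = Pow(Add(-122, Mul(Add(-1, 28), Add(-11, Add(3, Pow(-7, -1))))), 2) = Pow(Add(-122, Mul(27, Add(-11, Add(3, Rational(-1, 7))))), 2) = Pow(Add(-122, Mul(27, Add(-11, Rational(20, 7)))), 2) = Pow(Add(-122, Mul(27, Rational(-57, 7))), 2) = Pow(Add(-122, Rational(-1539, 7)), 2) = Pow(Rational(-2393, 7), 2) = Rational(5726449, 49)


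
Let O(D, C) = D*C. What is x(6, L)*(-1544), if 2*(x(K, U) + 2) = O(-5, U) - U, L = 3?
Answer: 16984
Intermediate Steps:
O(D, C) = C*D
x(K, U) = -2 - 3*U (x(K, U) = -2 + (U*(-5) - U)/2 = -2 + (-5*U - U)/2 = -2 + (-6*U)/2 = -2 - 3*U)
x(6, L)*(-1544) = (-2 - 3*3)*(-1544) = (-2 - 9)*(-1544) = -11*(-1544) = 16984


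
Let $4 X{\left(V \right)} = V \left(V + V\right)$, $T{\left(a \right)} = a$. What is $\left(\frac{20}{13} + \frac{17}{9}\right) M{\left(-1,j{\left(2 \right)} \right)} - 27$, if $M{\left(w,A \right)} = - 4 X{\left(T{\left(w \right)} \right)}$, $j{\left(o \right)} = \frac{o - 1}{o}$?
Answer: $- \frac{3961}{117} \approx -33.855$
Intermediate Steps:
$j{\left(o \right)} = \frac{-1 + o}{o}$
$X{\left(V \right)} = \frac{V^{2}}{2}$ ($X{\left(V \right)} = \frac{V \left(V + V\right)}{4} = \frac{V 2 V}{4} = \frac{2 V^{2}}{4} = \frac{V^{2}}{2}$)
$M{\left(w,A \right)} = - 2 w^{2}$ ($M{\left(w,A \right)} = - 4 \frac{w^{2}}{2} = - 2 w^{2}$)
$\left(\frac{20}{13} + \frac{17}{9}\right) M{\left(-1,j{\left(2 \right)} \right)} - 27 = \left(\frac{20}{13} + \frac{17}{9}\right) \left(- 2 \left(-1\right)^{2}\right) - 27 = \left(20 \cdot \frac{1}{13} + 17 \cdot \frac{1}{9}\right) \left(\left(-2\right) 1\right) - 27 = \left(\frac{20}{13} + \frac{17}{9}\right) \left(-2\right) - 27 = \frac{401}{117} \left(-2\right) - 27 = - \frac{802}{117} - 27 = - \frac{3961}{117}$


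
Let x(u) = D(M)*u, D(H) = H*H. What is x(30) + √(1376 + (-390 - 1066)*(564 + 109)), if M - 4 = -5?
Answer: 30 + 4*I*√61157 ≈ 30.0 + 989.2*I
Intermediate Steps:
M = -1 (M = 4 - 5 = -1)
D(H) = H²
x(u) = u (x(u) = (-1)²*u = 1*u = u)
x(30) + √(1376 + (-390 - 1066)*(564 + 109)) = 30 + √(1376 + (-390 - 1066)*(564 + 109)) = 30 + √(1376 - 1456*673) = 30 + √(1376 - 979888) = 30 + √(-978512) = 30 + 4*I*√61157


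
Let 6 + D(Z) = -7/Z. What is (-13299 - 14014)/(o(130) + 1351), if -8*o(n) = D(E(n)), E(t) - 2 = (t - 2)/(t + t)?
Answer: -35397648/1752323 ≈ -20.200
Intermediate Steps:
E(t) = 2 + (-2 + t)/(2*t) (E(t) = 2 + (t - 2)/(t + t) = 2 + (-2 + t)/((2*t)) = 2 + (-2 + t)*(1/(2*t)) = 2 + (-2 + t)/(2*t))
D(Z) = -6 - 7/Z
o(n) = 3/4 + 7/(8*(5/2 - 1/n)) (o(n) = -(-6 - 7/(5/2 - 1/n))/8 = 3/4 + 7/(8*(5/2 - 1/n)))
(-13299 - 14014)/(o(130) + 1351) = (-13299 - 14014)/((-3 + 11*130)/(2*(-2 + 5*130)) + 1351) = -27313/((-3 + 1430)/(2*(-2 + 650)) + 1351) = -27313/((1/2)*1427/648 + 1351) = -27313/((1/2)*(1/648)*1427 + 1351) = -27313/(1427/1296 + 1351) = -27313/1752323/1296 = -27313*1296/1752323 = -35397648/1752323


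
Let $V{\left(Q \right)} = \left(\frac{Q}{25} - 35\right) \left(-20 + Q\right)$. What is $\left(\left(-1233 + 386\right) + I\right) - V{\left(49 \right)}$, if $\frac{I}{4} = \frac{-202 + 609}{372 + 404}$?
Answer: $\frac{549301}{4850} \approx 113.26$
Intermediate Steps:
$V{\left(Q \right)} = \left(-35 + \frac{Q}{25}\right) \left(-20 + Q\right)$ ($V{\left(Q \right)} = \left(Q \frac{1}{25} - 35\right) \left(-20 + Q\right) = \left(\frac{Q}{25} - 35\right) \left(-20 + Q\right) = \left(-35 + \frac{Q}{25}\right) \left(-20 + Q\right)$)
$I = \frac{407}{194}$ ($I = 4 \frac{-202 + 609}{372 + 404} = 4 \cdot \frac{407}{776} = \frac{407}{194} \approx 2.0979$)
$\left(\left(-1233 + 386\right) + I\right) - V{\left(49 \right)} = \left(\left(-1233 + 386\right) + \frac{407}{194}\right) - \left(700 - \frac{8771}{5} + \frac{49^{2}}{25}\right) = \left(-847 + \frac{407}{194}\right) - \left(700 - \frac{8771}{5} + \frac{1}{25} \cdot 2401\right) = - \frac{163911}{194} - \left(700 - \frac{8771}{5} + \frac{2401}{25}\right) = - \frac{163911}{194} - - \frac{23954}{25} = - \frac{163911}{194} + \frac{23954}{25} = \frac{549301}{4850}$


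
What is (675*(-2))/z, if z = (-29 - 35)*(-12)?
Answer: -225/128 ≈ -1.7578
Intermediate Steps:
z = 768 (z = -64*(-12) = 768)
(675*(-2))/z = (675*(-2))/768 = -1350*1/768 = -225/128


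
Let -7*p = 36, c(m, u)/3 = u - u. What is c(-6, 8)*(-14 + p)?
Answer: 0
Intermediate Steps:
c(m, u) = 0 (c(m, u) = 3*(u - u) = 3*0 = 0)
p = -36/7 (p = -1/7*36 = -36/7 ≈ -5.1429)
c(-6, 8)*(-14 + p) = 0*(-14 - 36/7) = 0*(-134/7) = 0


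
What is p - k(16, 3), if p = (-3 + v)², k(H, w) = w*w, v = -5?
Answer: 55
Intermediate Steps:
k(H, w) = w²
p = 64 (p = (-3 - 5)² = (-8)² = 64)
p - k(16, 3) = 64 - 1*3² = 64 - 1*9 = 64 - 9 = 55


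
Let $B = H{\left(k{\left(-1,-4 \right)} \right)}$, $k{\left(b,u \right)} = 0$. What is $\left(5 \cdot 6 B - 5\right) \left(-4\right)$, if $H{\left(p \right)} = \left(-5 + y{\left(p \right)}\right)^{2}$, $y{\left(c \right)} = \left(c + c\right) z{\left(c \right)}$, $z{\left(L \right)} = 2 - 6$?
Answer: $-2980$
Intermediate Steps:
$z{\left(L \right)} = -4$ ($z{\left(L \right)} = 2 - 6 = -4$)
$y{\left(c \right)} = - 8 c$ ($y{\left(c \right)} = \left(c + c\right) \left(-4\right) = 2 c \left(-4\right) = - 8 c$)
$H{\left(p \right)} = \left(-5 - 8 p\right)^{2}$
$B = 25$ ($B = \left(5 + 8 \cdot 0\right)^{2} = \left(5 + 0\right)^{2} = 5^{2} = 25$)
$\left(5 \cdot 6 B - 5\right) \left(-4\right) = \left(5 \cdot 6 \cdot 25 - 5\right) \left(-4\right) = \left(30 \cdot 25 - 5\right) \left(-4\right) = \left(750 - 5\right) \left(-4\right) = 745 \left(-4\right) = -2980$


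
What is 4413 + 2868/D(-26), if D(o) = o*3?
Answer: 56891/13 ≈ 4376.2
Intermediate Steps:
D(o) = 3*o
4413 + 2868/D(-26) = 4413 + 2868/((3*(-26))) = 4413 + 2868/(-78) = 4413 + 2868*(-1/78) = 4413 - 478/13 = 56891/13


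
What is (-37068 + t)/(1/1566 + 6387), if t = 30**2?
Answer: -56639088/10002043 ≈ -5.6628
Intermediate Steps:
t = 900
(-37068 + t)/(1/1566 + 6387) = (-37068 + 900)/(1/1566 + 6387) = -36168/(1/1566 + 6387) = -36168/10002043/1566 = -36168*1566/10002043 = -56639088/10002043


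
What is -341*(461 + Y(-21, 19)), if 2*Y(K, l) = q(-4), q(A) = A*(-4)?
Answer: -159929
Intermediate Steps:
q(A) = -4*A
Y(K, l) = 8 (Y(K, l) = (-4*(-4))/2 = (½)*16 = 8)
-341*(461 + Y(-21, 19)) = -341*(461 + 8) = -341*469 = -159929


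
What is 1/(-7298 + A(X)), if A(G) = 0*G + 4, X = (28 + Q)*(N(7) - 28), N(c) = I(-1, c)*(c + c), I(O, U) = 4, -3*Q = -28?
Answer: -1/7294 ≈ -0.00013710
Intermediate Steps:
Q = 28/3 (Q = -⅓*(-28) = 28/3 ≈ 9.3333)
N(c) = 8*c (N(c) = 4*(c + c) = 4*(2*c) = 8*c)
X = 3136/3 (X = (28 + 28/3)*(8*7 - 28) = 112*(56 - 28)/3 = (112/3)*28 = 3136/3 ≈ 1045.3)
A(G) = 4 (A(G) = 0 + 4 = 4)
1/(-7298 + A(X)) = 1/(-7298 + 4) = 1/(-7294) = -1/7294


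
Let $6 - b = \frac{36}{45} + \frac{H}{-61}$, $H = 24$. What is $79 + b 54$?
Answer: $\frac{116219}{305} \approx 381.05$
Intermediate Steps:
$b = \frac{1706}{305}$ ($b = 6 - \left(\frac{36}{45} + \frac{24}{-61}\right) = 6 - \left(36 \cdot \frac{1}{45} + 24 \left(- \frac{1}{61}\right)\right) = 6 - \left(\frac{4}{5} - \frac{24}{61}\right) = 6 - \frac{124}{305} = \frac{1706}{305} \approx 5.5934$)
$79 + b 54 = 79 + \frac{1706}{305} \cdot 54 = 79 + \frac{92124}{305} = \frac{116219}{305}$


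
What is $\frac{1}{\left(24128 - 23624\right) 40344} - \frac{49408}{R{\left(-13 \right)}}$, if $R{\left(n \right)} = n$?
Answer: $\frac{1004631441421}{264333888} \approx 3800.6$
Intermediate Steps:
$\frac{1}{\left(24128 - 23624\right) 40344} - \frac{49408}{R{\left(-13 \right)}} = \frac{1}{\left(24128 - 23624\right) 40344} - \frac{49408}{-13} = \frac{1}{504} \cdot \frac{1}{40344} - - \frac{49408}{13} = \frac{1}{504} \cdot \frac{1}{40344} + \frac{49408}{13} = \frac{1}{20333376} + \frac{49408}{13} = \frac{1004631441421}{264333888}$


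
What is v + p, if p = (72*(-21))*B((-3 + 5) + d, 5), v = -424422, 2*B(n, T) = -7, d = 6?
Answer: -419130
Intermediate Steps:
B(n, T) = -7/2 (B(n, T) = (1/2)*(-7) = -7/2)
p = 5292 (p = (72*(-21))*(-7/2) = -1512*(-7/2) = 5292)
v + p = -424422 + 5292 = -419130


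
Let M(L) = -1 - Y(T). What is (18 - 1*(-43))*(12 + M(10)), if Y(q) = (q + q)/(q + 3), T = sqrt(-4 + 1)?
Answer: 1281/2 - 61*I*sqrt(3)/2 ≈ 640.5 - 52.828*I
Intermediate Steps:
T = I*sqrt(3) (T = sqrt(-3) = I*sqrt(3) ≈ 1.732*I)
Y(q) = 2*q/(3 + q) (Y(q) = (2*q)/(3 + q) = 2*q/(3 + q))
M(L) = -1 - 2*I*sqrt(3)/(3 + I*sqrt(3))
(18 - 1*(-43))*(12 + M(10)) = (18 - 1*(-43))*(12 + 3*(I - sqrt(3))/(sqrt(3) - 3*I)) = (18 + 43)*(12 + 3*(I - sqrt(3))/(sqrt(3) - 3*I)) = 61*(12 + 3*(I - sqrt(3))/(sqrt(3) - 3*I)) = 732 + 183*(I - sqrt(3))/(sqrt(3) - 3*I)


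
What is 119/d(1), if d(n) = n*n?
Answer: 119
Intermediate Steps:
d(n) = n**2
119/d(1) = 119/(1**2) = 119/1 = 119*1 = 119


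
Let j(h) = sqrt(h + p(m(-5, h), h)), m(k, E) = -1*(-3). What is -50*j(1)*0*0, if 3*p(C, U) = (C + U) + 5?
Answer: 0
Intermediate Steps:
m(k, E) = 3
p(C, U) = 5/3 + C/3 + U/3 (p(C, U) = ((C + U) + 5)/3 = (5 + C + U)/3 = 5/3 + C/3 + U/3)
j(h) = sqrt(8/3 + 4*h/3) (j(h) = sqrt(h + (5/3 + (1/3)*3 + h/3)) = sqrt(h + (5/3 + 1 + h/3)) = sqrt(h + (8/3 + h/3)) = sqrt(8/3 + 4*h/3))
-50*j(1)*0*0 = -50*(2*sqrt(6 + 3*1)/3)*0*0 = -50*(2*sqrt(6 + 3)/3)*0*0 = -50*(2*sqrt(9)/3)*0*0 = -50*((2/3)*3)*0*0 = -50*2*0*0 = -0*0 = -50*0 = 0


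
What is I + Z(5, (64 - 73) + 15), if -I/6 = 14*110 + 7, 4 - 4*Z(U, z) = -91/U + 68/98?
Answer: -9091091/980 ≈ -9276.6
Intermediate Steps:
Z(U, z) = 81/98 + 91/(4*U) (Z(U, z) = 1 - (-91/U + 68/98)/4 = 1 - (-91/U + 68*(1/98))/4 = 1 - (-91/U + 34/49)/4 = 1 - (34/49 - 91/U)/4 = 1 + (-17/98 + 91/(4*U)) = 81/98 + 91/(4*U))
I = -9282 (I = -6*(14*110 + 7) = -6*(1540 + 7) = -6*1547 = -9282)
I + Z(5, (64 - 73) + 15) = -9282 + (1/196)*(4459 + 162*5)/5 = -9282 + (1/196)*(⅕)*(4459 + 810) = -9282 + (1/196)*(⅕)*5269 = -9282 + 5269/980 = -9091091/980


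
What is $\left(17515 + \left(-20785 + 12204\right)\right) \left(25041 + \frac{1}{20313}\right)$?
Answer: $\frac{1514783029652}{6771} \approx 2.2372 \cdot 10^{8}$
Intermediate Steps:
$\left(17515 + \left(-20785 + 12204\right)\right) \left(25041 + \frac{1}{20313}\right) = \left(17515 - 8581\right) \left(25041 + \frac{1}{20313}\right) = 8934 \cdot \frac{508657834}{20313} = \frac{1514783029652}{6771}$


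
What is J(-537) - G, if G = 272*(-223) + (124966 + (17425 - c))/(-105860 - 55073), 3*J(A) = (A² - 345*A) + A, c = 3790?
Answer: 35140663816/160933 ≈ 2.1836e+5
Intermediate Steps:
J(A) = -344*A/3 + A²/3 (J(A) = ((A² - 345*A) + A)/3 = (A² - 344*A)/3 = -344*A/3 + A²/3)
G = -9761690649/160933 (G = 272*(-223) + (124966 + (17425 - 1*3790))/(-105860 - 55073) = -60656 + (124966 + (17425 - 3790))/(-160933) = -60656 + (124966 + 13635)*(-1/160933) = -60656 + 138601*(-1/160933) = -60656 - 138601/160933 = -9761690649/160933 ≈ -60657.)
J(-537) - G = (⅓)*(-537)*(-344 - 537) - 1*(-9761690649/160933) = (⅓)*(-537)*(-881) + 9761690649/160933 = 157699 + 9761690649/160933 = 35140663816/160933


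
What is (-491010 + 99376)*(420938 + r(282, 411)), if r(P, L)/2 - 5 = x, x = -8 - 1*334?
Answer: -164589671376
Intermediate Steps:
x = -342 (x = -8 - 334 = -342)
r(P, L) = -674 (r(P, L) = 10 + 2*(-342) = 10 - 684 = -674)
(-491010 + 99376)*(420938 + r(282, 411)) = (-491010 + 99376)*(420938 - 674) = -391634*420264 = -164589671376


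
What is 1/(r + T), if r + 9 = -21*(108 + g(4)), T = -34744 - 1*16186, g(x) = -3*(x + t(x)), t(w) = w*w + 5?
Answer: -1/51632 ≈ -1.9368e-5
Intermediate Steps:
t(w) = 5 + w² (t(w) = w² + 5 = 5 + w²)
g(x) = -15 - 3*x - 3*x² (g(x) = -3*(x + (5 + x²)) = -3*(5 + x + x²) = -15 - 3*x - 3*x²)
T = -50930 (T = -34744 - 16186 = -50930)
r = -702 (r = -9 - 21*(108 + (-15 - 3*4 - 3*4²)) = -9 - 21*(108 + (-15 - 12 - 3*16)) = -9 - 21*(108 + (-15 - 12 - 48)) = -9 - 21*(108 - 75) = -9 - 21*33 = -9 - 693 = -702)
1/(r + T) = 1/(-702 - 50930) = 1/(-51632) = -1/51632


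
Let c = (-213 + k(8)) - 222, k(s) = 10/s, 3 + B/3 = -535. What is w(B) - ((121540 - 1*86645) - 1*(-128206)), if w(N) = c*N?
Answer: 1073943/2 ≈ 5.3697e+5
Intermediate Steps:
B = -1614 (B = -9 + 3*(-535) = -9 - 1605 = -1614)
c = -1735/4 (c = (-213 + 10/8) - 222 = (-213 + 10*(⅛)) - 222 = (-213 + 5/4) - 222 = -847/4 - 222 = -1735/4 ≈ -433.75)
w(N) = -1735*N/4
w(B) - ((121540 - 1*86645) - 1*(-128206)) = -1735/4*(-1614) - ((121540 - 1*86645) - 1*(-128206)) = 1400145/2 - ((121540 - 86645) + 128206) = 1400145/2 - (34895 + 128206) = 1400145/2 - 1*163101 = 1400145/2 - 163101 = 1073943/2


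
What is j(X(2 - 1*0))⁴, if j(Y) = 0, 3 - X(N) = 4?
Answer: 0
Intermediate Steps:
X(N) = -1 (X(N) = 3 - 1*4 = 3 - 4 = -1)
j(X(2 - 1*0))⁴ = 0⁴ = 0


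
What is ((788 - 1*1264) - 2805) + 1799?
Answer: -1482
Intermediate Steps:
((788 - 1*1264) - 2805) + 1799 = ((788 - 1264) - 2805) + 1799 = (-476 - 2805) + 1799 = -3281 + 1799 = -1482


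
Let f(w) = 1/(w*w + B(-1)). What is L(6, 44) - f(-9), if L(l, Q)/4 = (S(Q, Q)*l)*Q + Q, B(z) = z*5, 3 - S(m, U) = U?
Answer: -3277121/76 ≈ -43120.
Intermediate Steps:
S(m, U) = 3 - U
B(z) = 5*z
L(l, Q) = 4*Q + 4*Q*l*(3 - Q) (L(l, Q) = 4*(((3 - Q)*l)*Q + Q) = 4*((l*(3 - Q))*Q + Q) = 4*(Q*l*(3 - Q) + Q) = 4*(Q + Q*l*(3 - Q)) = 4*Q + 4*Q*l*(3 - Q))
f(w) = 1/(-5 + w²) (f(w) = 1/(w*w + 5*(-1)) = 1/(w² - 5) = 1/(-5 + w²))
L(6, 44) - f(-9) = -4*44*(-1 + 6*(-3 + 44)) - 1/(-5 + (-9)²) = -4*44*(-1 + 6*41) - 1/(-5 + 81) = -4*44*(-1 + 246) - 1/76 = -4*44*245 - 1*1/76 = -43120 - 1/76 = -3277121/76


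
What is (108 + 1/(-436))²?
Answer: 2217185569/190096 ≈ 11664.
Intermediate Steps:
(108 + 1/(-436))² = (108 - 1/436)² = (47087/436)² = 2217185569/190096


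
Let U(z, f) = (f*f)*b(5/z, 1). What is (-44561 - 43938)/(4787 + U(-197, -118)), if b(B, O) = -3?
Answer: 88499/36985 ≈ 2.3928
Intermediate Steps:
U(z, f) = -3*f² (U(z, f) = (f*f)*(-3) = f²*(-3) = -3*f²)
(-44561 - 43938)/(4787 + U(-197, -118)) = (-44561 - 43938)/(4787 - 3*(-118)²) = -88499/(4787 - 3*13924) = -88499/(4787 - 41772) = -88499/(-36985) = -88499*(-1/36985) = 88499/36985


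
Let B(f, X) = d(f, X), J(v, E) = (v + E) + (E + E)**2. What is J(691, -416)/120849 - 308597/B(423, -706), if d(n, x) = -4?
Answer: 12432136283/161132 ≈ 77155.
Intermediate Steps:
J(v, E) = E + v + 4*E**2 (J(v, E) = (E + v) + (2*E)**2 = (E + v) + 4*E**2 = E + v + 4*E**2)
B(f, X) = -4
J(691, -416)/120849 - 308597/B(423, -706) = (-416 + 691 + 4*(-416)**2)/120849 - 308597/(-4) = (-416 + 691 + 4*173056)*(1/120849) - 308597*(-1/4) = (-416 + 691 + 692224)*(1/120849) + 308597/4 = 692499*(1/120849) + 308597/4 = 230833/40283 + 308597/4 = 12432136283/161132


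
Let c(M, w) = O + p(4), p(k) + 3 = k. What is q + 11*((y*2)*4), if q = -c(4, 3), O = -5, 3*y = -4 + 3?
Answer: -76/3 ≈ -25.333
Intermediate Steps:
p(k) = -3 + k
y = -⅓ (y = (-4 + 3)/3 = (⅓)*(-1) = -⅓ ≈ -0.33333)
c(M, w) = -4 (c(M, w) = -5 + (-3 + 4) = -5 + 1 = -4)
q = 4 (q = -1*(-4) = 4)
q + 11*((y*2)*4) = 4 + 11*(-⅓*2*4) = 4 + 11*(-⅔*4) = 4 + 11*(-8/3) = 4 - 88/3 = -76/3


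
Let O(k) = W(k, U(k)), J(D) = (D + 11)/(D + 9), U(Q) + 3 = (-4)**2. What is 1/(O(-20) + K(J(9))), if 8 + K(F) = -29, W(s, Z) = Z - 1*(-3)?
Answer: -1/21 ≈ -0.047619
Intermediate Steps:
U(Q) = 13 (U(Q) = -3 + (-4)**2 = -3 + 16 = 13)
W(s, Z) = 3 + Z (W(s, Z) = Z + 3 = 3 + Z)
J(D) = (11 + D)/(9 + D)
K(F) = -37 (K(F) = -8 - 29 = -37)
O(k) = 16 (O(k) = 3 + 13 = 16)
1/(O(-20) + K(J(9))) = 1/(16 - 37) = 1/(-21) = -1/21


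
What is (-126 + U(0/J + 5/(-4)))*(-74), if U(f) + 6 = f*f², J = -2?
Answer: 317201/32 ≈ 9912.5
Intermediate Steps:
U(f) = -6 + f³ (U(f) = -6 + f*f² = -6 + f³)
(-126 + U(0/J + 5/(-4)))*(-74) = (-126 + (-6 + (0/(-2) + 5/(-4))³))*(-74) = (-126 + (-6 + (0*(-½) + 5*(-¼))³))*(-74) = (-126 + (-6 + (0 - 5/4)³))*(-74) = (-126 + (-6 + (-5/4)³))*(-74) = (-126 + (-6 - 125/64))*(-74) = (-126 - 509/64)*(-74) = -8573/64*(-74) = 317201/32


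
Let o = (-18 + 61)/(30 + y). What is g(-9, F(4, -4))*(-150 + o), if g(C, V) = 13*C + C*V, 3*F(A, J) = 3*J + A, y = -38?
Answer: 115599/8 ≈ 14450.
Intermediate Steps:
F(A, J) = J + A/3 (F(A, J) = (3*J + A)/3 = (A + 3*J)/3 = J + A/3)
o = -43/8 (o = (-18 + 61)/(30 - 38) = 43/(-8) = 43*(-1/8) = -43/8 ≈ -5.3750)
g(-9, F(4, -4))*(-150 + o) = (-9*(13 + (-4 + (1/3)*4)))*(-150 - 43/8) = -9*(13 + (-4 + 4/3))*(-1243/8) = -9*(13 - 8/3)*(-1243/8) = -9*31/3*(-1243/8) = -93*(-1243/8) = 115599/8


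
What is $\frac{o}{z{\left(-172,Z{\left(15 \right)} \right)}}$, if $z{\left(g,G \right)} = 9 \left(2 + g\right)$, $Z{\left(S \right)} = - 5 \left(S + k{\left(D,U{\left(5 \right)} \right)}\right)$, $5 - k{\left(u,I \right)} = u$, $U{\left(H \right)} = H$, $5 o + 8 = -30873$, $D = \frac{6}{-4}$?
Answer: $\frac{30881}{7650} \approx 4.0367$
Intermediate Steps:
$D = - \frac{3}{2}$ ($D = 6 \left(- \frac{1}{4}\right) = - \frac{3}{2} \approx -1.5$)
$o = - \frac{30881}{5}$ ($o = - \frac{8}{5} + \frac{1}{5} \left(-30873\right) = - \frac{8}{5} - \frac{30873}{5} = - \frac{30881}{5} \approx -6176.2$)
$k{\left(u,I \right)} = 5 - u$
$Z{\left(S \right)} = - \frac{65}{2} - 5 S$ ($Z{\left(S \right)} = - 5 \left(S + \left(5 - - \frac{3}{2}\right)\right) = - 5 \left(S + \left(5 + \frac{3}{2}\right)\right) = - 5 \left(S + \frac{13}{2}\right) = - 5 \left(\frac{13}{2} + S\right) = - \frac{65}{2} - 5 S$)
$z{\left(g,G \right)} = 18 + 9 g$
$\frac{o}{z{\left(-172,Z{\left(15 \right)} \right)}} = - \frac{30881}{5 \left(18 + 9 \left(-172\right)\right)} = - \frac{30881}{5 \left(18 - 1548\right)} = - \frac{30881}{5 \left(-1530\right)} = \left(- \frac{30881}{5}\right) \left(- \frac{1}{1530}\right) = \frac{30881}{7650}$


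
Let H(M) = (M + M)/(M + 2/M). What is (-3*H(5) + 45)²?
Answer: 126025/81 ≈ 1555.9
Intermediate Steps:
H(M) = 2*M/(M + 2/M) (H(M) = (2*M)/(M + 2/M) = 2*M/(M + 2/M))
(-3*H(5) + 45)² = (-6*5²/(2 + 5²) + 45)² = (-6*25/(2 + 25) + 45)² = (-6*25/27 + 45)² = (-3*50/27 + 45)² = (-50/9 + 45)² = (355/9)² = 126025/81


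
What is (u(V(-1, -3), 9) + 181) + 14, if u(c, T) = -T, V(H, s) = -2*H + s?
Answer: 186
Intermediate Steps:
V(H, s) = s - 2*H
(u(V(-1, -3), 9) + 181) + 14 = (-1*9 + 181) + 14 = (-9 + 181) + 14 = 172 + 14 = 186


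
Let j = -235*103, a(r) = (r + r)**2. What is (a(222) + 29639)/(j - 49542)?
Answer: -226775/73747 ≈ -3.0750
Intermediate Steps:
a(r) = 4*r**2 (a(r) = (2*r)**2 = 4*r**2)
j = -24205
(a(222) + 29639)/(j - 49542) = (4*222**2 + 29639)/(-24205 - 49542) = (4*49284 + 29639)/(-73747) = (197136 + 29639)*(-1/73747) = 226775*(-1/73747) = -226775/73747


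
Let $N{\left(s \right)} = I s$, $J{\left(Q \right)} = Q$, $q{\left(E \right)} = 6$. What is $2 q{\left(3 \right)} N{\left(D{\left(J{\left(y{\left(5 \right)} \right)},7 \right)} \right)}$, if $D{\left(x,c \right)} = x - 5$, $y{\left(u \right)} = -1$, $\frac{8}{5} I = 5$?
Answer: $-225$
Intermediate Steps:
$I = \frac{25}{8}$ ($I = \frac{5}{8} \cdot 5 = \frac{25}{8} \approx 3.125$)
$D{\left(x,c \right)} = -5 + x$
$N{\left(s \right)} = \frac{25 s}{8}$
$2 q{\left(3 \right)} N{\left(D{\left(J{\left(y{\left(5 \right)} \right)},7 \right)} \right)} = 2 \cdot 6 \frac{25 \left(-5 - 1\right)}{8} = 12 \cdot \frac{25}{8} \left(-6\right) = 12 \left(- \frac{75}{4}\right) = -225$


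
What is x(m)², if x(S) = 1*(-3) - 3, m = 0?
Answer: 36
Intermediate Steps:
x(S) = -6 (x(S) = -3 - 3 = -6)
x(m)² = (-6)² = 36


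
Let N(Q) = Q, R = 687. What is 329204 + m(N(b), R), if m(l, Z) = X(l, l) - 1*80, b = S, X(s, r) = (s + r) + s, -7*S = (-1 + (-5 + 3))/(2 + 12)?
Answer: 32254161/98 ≈ 3.2912e+5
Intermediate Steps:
S = 3/98 (S = -(-1 + (-5 + 3))/(7*(2 + 12)) = -(-1 - 2)/(7*14) = -(-3)/(7*14) = -⅐*(-3/14) = 3/98 ≈ 0.030612)
X(s, r) = r + 2*s (X(s, r) = (r + s) + s = r + 2*s)
b = 3/98 ≈ 0.030612
m(l, Z) = -80 + 3*l (m(l, Z) = (l + 2*l) - 1*80 = 3*l - 80 = -80 + 3*l)
329204 + m(N(b), R) = 329204 + (-80 + 3*(3/98)) = 329204 + (-80 + 9/98) = 329204 - 7831/98 = 32254161/98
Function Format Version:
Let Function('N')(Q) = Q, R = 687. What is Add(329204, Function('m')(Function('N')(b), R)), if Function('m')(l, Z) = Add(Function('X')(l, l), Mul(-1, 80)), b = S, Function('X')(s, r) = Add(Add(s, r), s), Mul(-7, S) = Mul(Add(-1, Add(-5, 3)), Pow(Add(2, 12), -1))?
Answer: Rational(32254161, 98) ≈ 3.2912e+5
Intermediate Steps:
S = Rational(3, 98) (S = Mul(Rational(-1, 7), Mul(Add(-1, Add(-5, 3)), Pow(Add(2, 12), -1))) = Mul(Rational(-1, 7), Mul(Add(-1, -2), Pow(14, -1))) = Mul(Rational(-1, 7), Mul(-3, Rational(1, 14))) = Mul(Rational(-1, 7), Rational(-3, 14)) = Rational(3, 98) ≈ 0.030612)
Function('X')(s, r) = Add(r, Mul(2, s)) (Function('X')(s, r) = Add(Add(r, s), s) = Add(r, Mul(2, s)))
b = Rational(3, 98) ≈ 0.030612
Function('m')(l, Z) = Add(-80, Mul(3, l)) (Function('m')(l, Z) = Add(Add(l, Mul(2, l)), Mul(-1, 80)) = Add(Mul(3, l), -80) = Add(-80, Mul(3, l)))
Add(329204, Function('m')(Function('N')(b), R)) = Add(329204, Add(-80, Mul(3, Rational(3, 98)))) = Add(329204, Add(-80, Rational(9, 98))) = Add(329204, Rational(-7831, 98)) = Rational(32254161, 98)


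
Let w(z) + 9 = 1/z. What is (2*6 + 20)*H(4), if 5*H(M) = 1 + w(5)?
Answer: -1248/25 ≈ -49.920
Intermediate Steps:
w(z) = -9 + 1/z
H(M) = -39/25 (H(M) = (1 + (-9 + 1/5))/5 = (1 + (-9 + ⅕))/5 = (1 - 44/5)/5 = (⅕)*(-39/5) = -39/25)
(2*6 + 20)*H(4) = (2*6 + 20)*(-39/25) = (12 + 20)*(-39/25) = 32*(-39/25) = -1248/25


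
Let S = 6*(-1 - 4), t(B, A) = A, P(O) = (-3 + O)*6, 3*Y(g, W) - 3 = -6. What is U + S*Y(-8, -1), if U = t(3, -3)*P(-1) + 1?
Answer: 103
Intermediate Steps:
Y(g, W) = -1 (Y(g, W) = 1 + (1/3)*(-6) = 1 - 2 = -1)
P(O) = -18 + 6*O
S = -30 (S = 6*(-5) = -30)
U = 73 (U = -3*(-18 + 6*(-1)) + 1 = -3*(-18 - 6) + 1 = -3*(-24) + 1 = 72 + 1 = 73)
U + S*Y(-8, -1) = 73 - 30*(-1) = 73 + 30 = 103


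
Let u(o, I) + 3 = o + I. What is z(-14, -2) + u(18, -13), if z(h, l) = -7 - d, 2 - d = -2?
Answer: -9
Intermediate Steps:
d = 4 (d = 2 - 1*(-2) = 2 + 2 = 4)
u(o, I) = -3 + I + o (u(o, I) = -3 + (o + I) = -3 + (I + o) = -3 + I + o)
z(h, l) = -11 (z(h, l) = -7 - 1*4 = -7 - 4 = -11)
z(-14, -2) + u(18, -13) = -11 + (-3 - 13 + 18) = -11 + 2 = -9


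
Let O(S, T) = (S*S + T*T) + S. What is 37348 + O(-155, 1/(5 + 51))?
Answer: 191979649/3136 ≈ 61218.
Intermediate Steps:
O(S, T) = S + S² + T² (O(S, T) = (S² + T²) + S = S + S² + T²)
37348 + O(-155, 1/(5 + 51)) = 37348 + (-155 + (-155)² + (1/(5 + 51))²) = 37348 + (-155 + 24025 + (1/56)²) = 37348 + (-155 + 24025 + 1/3136) = 37348 + 74856321/3136 = 191979649/3136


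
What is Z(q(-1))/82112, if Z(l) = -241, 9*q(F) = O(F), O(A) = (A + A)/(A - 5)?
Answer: -241/82112 ≈ -0.0029350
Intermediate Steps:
O(A) = 2*A/(-5 + A) (O(A) = (2*A)/(-5 + A) = 2*A/(-5 + A))
q(F) = 2*F/(9*(-5 + F)) (q(F) = (2*F/(-5 + F))/9 = 2*F/(9*(-5 + F)))
Z(q(-1))/82112 = -241/82112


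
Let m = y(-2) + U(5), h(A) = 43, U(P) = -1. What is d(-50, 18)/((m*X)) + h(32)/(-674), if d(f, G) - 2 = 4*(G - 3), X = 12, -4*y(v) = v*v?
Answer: -10705/4044 ≈ -2.6471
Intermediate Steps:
y(v) = -v²/4 (y(v) = -v*v/4 = -v²/4)
m = -2 (m = -¼*(-2)² - 1 = -¼*4 - 1 = -1 - 1 = -2)
d(f, G) = -10 + 4*G (d(f, G) = 2 + 4*(G - 3) = 2 + 4*(-3 + G) = 2 + (-12 + 4*G) = -10 + 4*G)
d(-50, 18)/((m*X)) + h(32)/(-674) = (-10 + 4*18)/((-2*12)) + 43/(-674) = (-10 + 72)/(-24) + 43*(-1/674) = 62*(-1/24) - 43/674 = -31/12 - 43/674 = -10705/4044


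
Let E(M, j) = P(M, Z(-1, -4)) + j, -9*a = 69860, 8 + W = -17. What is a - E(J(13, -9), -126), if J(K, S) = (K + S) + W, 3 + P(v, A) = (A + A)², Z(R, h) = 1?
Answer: -68735/9 ≈ -7637.2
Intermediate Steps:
W = -25 (W = -8 - 17 = -25)
P(v, A) = -3 + 4*A² (P(v, A) = -3 + (A + A)² = -3 + (2*A)² = -3 + 4*A²)
a = -69860/9 (a = -⅑*69860 = -69860/9 ≈ -7762.2)
J(K, S) = -25 + K + S (J(K, S) = (K + S) - 25 = -25 + K + S)
E(M, j) = 1 + j (E(M, j) = (-3 + 4*1²) + j = (-3 + 4*1) + j = (-3 + 4) + j = 1 + j)
a - E(J(13, -9), -126) = -69860/9 - (1 - 126) = -69860/9 - 1*(-125) = -69860/9 + 125 = -68735/9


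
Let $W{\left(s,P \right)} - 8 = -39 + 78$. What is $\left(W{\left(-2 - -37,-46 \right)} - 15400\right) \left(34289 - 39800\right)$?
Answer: $84610383$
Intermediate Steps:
$W{\left(s,P \right)} = 47$ ($W{\left(s,P \right)} = 8 + \left(-39 + 78\right) = 8 + 39 = 47$)
$\left(W{\left(-2 - -37,-46 \right)} - 15400\right) \left(34289 - 39800\right) = \left(47 - 15400\right) \left(34289 - 39800\right) = \left(-15353\right) \left(-5511\right) = 84610383$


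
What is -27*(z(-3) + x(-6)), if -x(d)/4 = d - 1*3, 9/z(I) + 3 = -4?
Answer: -6561/7 ≈ -937.29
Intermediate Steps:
z(I) = -9/7 (z(I) = 9/(-3 - 4) = 9/(-7) = 9*(-⅐) = -9/7)
x(d) = 12 - 4*d (x(d) = -4*(d - 1*3) = -4*(d - 3) = -4*(-3 + d) = 12 - 4*d)
-27*(z(-3) + x(-6)) = -27*(-9/7 + (12 - 4*(-6))) = -27*(-9/7 + (12 + 24)) = -27*(-9/7 + 36) = -27*243/7 = -6561/7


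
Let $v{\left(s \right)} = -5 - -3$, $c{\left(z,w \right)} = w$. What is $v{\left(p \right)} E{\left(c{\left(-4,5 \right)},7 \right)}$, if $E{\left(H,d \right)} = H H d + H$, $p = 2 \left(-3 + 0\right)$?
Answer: $-360$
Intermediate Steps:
$p = -6$ ($p = 2 \left(-3\right) = -6$)
$v{\left(s \right)} = -2$ ($v{\left(s \right)} = -5 + 3 = -2$)
$E{\left(H,d \right)} = H + d H^{2}$ ($E{\left(H,d \right)} = H^{2} d + H = d H^{2} + H = H + d H^{2}$)
$v{\left(p \right)} E{\left(c{\left(-4,5 \right)},7 \right)} = - 2 \cdot 5 \left(1 + 5 \cdot 7\right) = - 2 \cdot 5 \left(1 + 35\right) = - 2 \cdot 5 \cdot 36 = \left(-2\right) 180 = -360$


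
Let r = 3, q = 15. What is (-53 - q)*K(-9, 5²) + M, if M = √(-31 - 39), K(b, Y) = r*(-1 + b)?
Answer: 2040 + I*√70 ≈ 2040.0 + 8.3666*I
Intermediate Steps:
K(b, Y) = -3 + 3*b (K(b, Y) = 3*(-1 + b) = -3 + 3*b)
M = I*√70 (M = √(-70) = I*√70 ≈ 8.3666*I)
(-53 - q)*K(-9, 5²) + M = (-53 - 1*15)*(-3 + 3*(-9)) + I*√70 = (-53 - 15)*(-3 - 27) + I*√70 = -68*(-30) + I*√70 = 2040 + I*√70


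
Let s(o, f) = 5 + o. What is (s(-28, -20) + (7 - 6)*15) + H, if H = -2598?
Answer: -2606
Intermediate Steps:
(s(-28, -20) + (7 - 6)*15) + H = ((5 - 28) + (7 - 6)*15) - 2598 = (-23 + 1*15) - 2598 = (-23 + 15) - 2598 = -8 - 2598 = -2606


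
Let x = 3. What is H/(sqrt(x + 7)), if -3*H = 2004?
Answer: -334*sqrt(10)/5 ≈ -211.24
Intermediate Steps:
H = -668 (H = -1/3*2004 = -668)
H/(sqrt(x + 7)) = -668/sqrt(3 + 7) = -668*sqrt(10)/10 = -334*sqrt(10)/5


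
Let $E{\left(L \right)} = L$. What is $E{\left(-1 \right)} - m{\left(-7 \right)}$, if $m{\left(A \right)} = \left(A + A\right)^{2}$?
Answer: $-197$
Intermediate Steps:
$m{\left(A \right)} = 4 A^{2}$ ($m{\left(A \right)} = \left(2 A\right)^{2} = 4 A^{2}$)
$E{\left(-1 \right)} - m{\left(-7 \right)} = -1 - 4 \left(-7\right)^{2} = -1 - 4 \cdot 49 = -1 - 196 = -197$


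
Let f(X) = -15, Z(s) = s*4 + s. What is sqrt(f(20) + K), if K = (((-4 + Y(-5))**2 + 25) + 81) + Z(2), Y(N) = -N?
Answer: sqrt(102) ≈ 10.100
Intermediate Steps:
Z(s) = 5*s (Z(s) = 4*s + s = 5*s)
K = 117 (K = (((-4 - 1*(-5))**2 + 25) + 81) + 5*2 = (((-4 + 5)**2 + 25) + 81) + 10 = ((1**2 + 25) + 81) + 10 = ((1 + 25) + 81) + 10 = (26 + 81) + 10 = 107 + 10 = 117)
sqrt(f(20) + K) = sqrt(-15 + 117) = sqrt(102)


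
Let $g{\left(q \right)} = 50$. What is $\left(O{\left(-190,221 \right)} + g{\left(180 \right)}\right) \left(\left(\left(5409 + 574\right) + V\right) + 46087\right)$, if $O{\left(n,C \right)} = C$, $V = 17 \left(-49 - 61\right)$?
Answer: $13604200$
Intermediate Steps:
$V = -1870$ ($V = 17 \left(-110\right) = -1870$)
$\left(O{\left(-190,221 \right)} + g{\left(180 \right)}\right) \left(\left(\left(5409 + 574\right) + V\right) + 46087\right) = \left(221 + 50\right) \left(\left(\left(5409 + 574\right) - 1870\right) + 46087\right) = 271 \left(\left(5983 - 1870\right) + 46087\right) = 271 \left(4113 + 46087\right) = 271 \cdot 50200 = 13604200$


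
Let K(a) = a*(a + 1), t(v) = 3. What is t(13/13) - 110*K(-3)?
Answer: -657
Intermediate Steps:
K(a) = a*(1 + a)
t(13/13) - 110*K(-3) = 3 - (-330)*(1 - 3) = 3 - (-330)*(-2) = 3 - 110*6 = 3 - 660 = -657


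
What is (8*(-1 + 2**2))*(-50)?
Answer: -1200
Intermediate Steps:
(8*(-1 + 2**2))*(-50) = (8*(-1 + 4))*(-50) = (8*3)*(-50) = 24*(-50) = -1200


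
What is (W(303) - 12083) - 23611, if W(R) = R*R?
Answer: 56115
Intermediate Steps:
W(R) = R²
(W(303) - 12083) - 23611 = (303² - 12083) - 23611 = (91809 - 12083) - 23611 = 79726 - 23611 = 56115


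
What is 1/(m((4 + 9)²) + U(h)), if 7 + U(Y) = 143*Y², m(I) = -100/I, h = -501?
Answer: 169/6065939884 ≈ 2.7860e-8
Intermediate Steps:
U(Y) = -7 + 143*Y²
1/(m((4 + 9)²) + U(h)) = 1/(-100/(4 + 9)² + (-7 + 143*(-501)²)) = 1/(-100/(13²) + (-7 + 143*251001)) = 1/(-100/169 + (-7 + 35893143)) = 1/(-100*1/169 + 35893136) = 1/(-100/169 + 35893136) = 1/(6065939884/169) = 169/6065939884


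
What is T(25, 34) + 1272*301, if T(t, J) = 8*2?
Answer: 382888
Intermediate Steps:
T(t, J) = 16
T(25, 34) + 1272*301 = 16 + 1272*301 = 16 + 382872 = 382888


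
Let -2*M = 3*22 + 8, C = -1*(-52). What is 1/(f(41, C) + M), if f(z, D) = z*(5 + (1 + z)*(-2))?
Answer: -1/3276 ≈ -0.00030525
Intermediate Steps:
C = 52
M = -37 (M = -(3*22 + 8)/2 = -(66 + 8)/2 = -½*74 = -37)
f(z, D) = z*(3 - 2*z) (f(z, D) = z*(5 + (-2 - 2*z)) = z*(3 - 2*z))
1/(f(41, C) + M) = 1/(41*(3 - 2*41) - 37) = 1/(41*(3 - 82) - 37) = 1/(41*(-79) - 37) = 1/(-3239 - 37) = 1/(-3276) = -1/3276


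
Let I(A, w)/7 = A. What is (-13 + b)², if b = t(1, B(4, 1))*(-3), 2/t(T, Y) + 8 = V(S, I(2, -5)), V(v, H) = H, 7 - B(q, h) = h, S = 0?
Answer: 196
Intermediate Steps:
I(A, w) = 7*A
B(q, h) = 7 - h
t(T, Y) = ⅓ (t(T, Y) = 2/(-8 + 7*2) = 2/(-8 + 14) = 2/6 = 2*(⅙) = ⅓)
b = -1 (b = (⅓)*(-3) = -1)
(-13 + b)² = (-13 - 1)² = (-14)² = 196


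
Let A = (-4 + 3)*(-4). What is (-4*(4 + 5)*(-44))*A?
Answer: 6336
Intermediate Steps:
A = 4 (A = -1*(-4) = 4)
(-4*(4 + 5)*(-44))*A = (-4*(4 + 5)*(-44))*4 = (-4*9*(-44))*4 = -36*(-44)*4 = 1584*4 = 6336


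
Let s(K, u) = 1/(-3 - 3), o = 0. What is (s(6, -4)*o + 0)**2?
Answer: 0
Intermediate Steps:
s(K, u) = -1/6 (s(K, u) = 1/(-6) = -1/6)
(s(6, -4)*o + 0)**2 = (-1/6*0 + 0)**2 = (0 + 0)**2 = 0**2 = 0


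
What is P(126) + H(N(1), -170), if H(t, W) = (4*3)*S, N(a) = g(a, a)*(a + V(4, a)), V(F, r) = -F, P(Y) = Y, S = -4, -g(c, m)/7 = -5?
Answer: 78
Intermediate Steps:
g(c, m) = 35 (g(c, m) = -7*(-5) = 35)
N(a) = -140 + 35*a (N(a) = 35*(a - 1*4) = 35*(a - 4) = 35*(-4 + a) = -140 + 35*a)
H(t, W) = -48 (H(t, W) = (4*3)*(-4) = 12*(-4) = -48)
P(126) + H(N(1), -170) = 126 - 48 = 78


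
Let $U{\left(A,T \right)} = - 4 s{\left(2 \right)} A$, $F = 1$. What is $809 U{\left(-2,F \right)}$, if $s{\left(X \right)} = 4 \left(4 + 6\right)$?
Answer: $258880$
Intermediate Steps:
$s{\left(X \right)} = 40$ ($s{\left(X \right)} = 4 \cdot 10 = 40$)
$U{\left(A,T \right)} = - 160 A$ ($U{\left(A,T \right)} = \left(-4\right) 40 A = - 160 A$)
$809 U{\left(-2,F \right)} = 809 \left(\left(-160\right) \left(-2\right)\right) = 809 \cdot 320 = 258880$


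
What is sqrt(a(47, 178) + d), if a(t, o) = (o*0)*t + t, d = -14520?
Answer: I*sqrt(14473) ≈ 120.3*I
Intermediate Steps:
a(t, o) = t (a(t, o) = 0*t + t = 0 + t = t)
sqrt(a(47, 178) + d) = sqrt(47 - 14520) = sqrt(-14473) = I*sqrt(14473)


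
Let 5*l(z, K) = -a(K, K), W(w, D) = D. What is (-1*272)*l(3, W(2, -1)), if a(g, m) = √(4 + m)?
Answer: 272*√3/5 ≈ 94.224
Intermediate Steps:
l(z, K) = -√(4 + K)/5 (l(z, K) = (-√(4 + K))/5 = -√(4 + K)/5)
(-1*272)*l(3, W(2, -1)) = (-1*272)*(-√(4 - 1)/5) = -(-272)*√3/5 = 272*√3/5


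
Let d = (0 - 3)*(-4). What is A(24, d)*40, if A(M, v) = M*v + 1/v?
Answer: 34570/3 ≈ 11523.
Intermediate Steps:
d = 12 (d = -3*(-4) = 12)
A(M, v) = 1/v + M*v
A(24, d)*40 = (1/12 + 24*12)*40 = (1/12 + 288)*40 = (3457/12)*40 = 34570/3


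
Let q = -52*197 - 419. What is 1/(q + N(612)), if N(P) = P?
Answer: -1/10051 ≈ -9.9493e-5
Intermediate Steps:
q = -10663 (q = -10244 - 419 = -10663)
1/(q + N(612)) = 1/(-10663 + 612) = 1/(-10051) = -1/10051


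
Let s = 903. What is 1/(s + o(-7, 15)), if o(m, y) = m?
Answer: 1/896 ≈ 0.0011161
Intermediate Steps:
1/(s + o(-7, 15)) = 1/(903 - 7) = 1/896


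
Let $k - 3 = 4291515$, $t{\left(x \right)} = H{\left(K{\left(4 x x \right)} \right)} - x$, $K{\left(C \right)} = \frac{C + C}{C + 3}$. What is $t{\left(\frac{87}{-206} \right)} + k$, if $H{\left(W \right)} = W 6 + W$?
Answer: $\frac{207310510362}{48307} \approx 4.2915 \cdot 10^{6}$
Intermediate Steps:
$K{\left(C \right)} = \frac{2 C}{3 + C}$
$H{\left(W \right)} = 7 W$ ($H{\left(W \right)} = 6 W + W = 7 W$)
$t{\left(x \right)} = - x + \frac{56 x^{2}}{3 + 4 x^{2}}$ ($t{\left(x \right)} = 7 \frac{2 \cdot 4 x x}{3 + 4 x x} - x = 7 \frac{2 \cdot 4 x^{2}}{3 + 4 x^{2}} - x = 7 \frac{8 x^{2}}{3 + 4 x^{2}} - x = \frac{56 x^{2}}{3 + 4 x^{2}} - x = - x + \frac{56 x^{2}}{3 + 4 x^{2}}$)
$k = 4291518$ ($k = 3 + 4291515 = 4291518$)
$t{\left(\frac{87}{-206} \right)} + k = \frac{\frac{87}{-206} \left(-3 - 4 \left(\frac{87}{-206}\right)^{2} + 56 \frac{87}{-206}\right)}{3 + 4 \left(\frac{87}{-206}\right)^{2}} + 4291518 = \frac{87 \left(- \frac{1}{206}\right) \left(-3 - 4 \left(87 \left(- \frac{1}{206}\right)\right)^{2} + 56 \cdot 87 \left(- \frac{1}{206}\right)\right)}{3 + 4 \left(87 \left(- \frac{1}{206}\right)\right)^{2}} + 4291518 = - \frac{87 \left(-3 - 4 \left(- \frac{87}{206}\right)^{2} + 56 \left(- \frac{87}{206}\right)\right)}{206 \left(3 + 4 \left(- \frac{87}{206}\right)^{2}\right)} + 4291518 = - \frac{87 \left(-3 - \frac{7569}{10609} - \frac{2436}{103}\right)}{206 \left(3 + 4 \cdot \frac{7569}{42436}\right)} + 4291518 = - \frac{87 \left(-3 - \frac{7569}{10609} - \frac{2436}{103}\right)}{206 \left(3 + \frac{7569}{10609}\right)} + 4291518 = \left(- \frac{87}{206}\right) \frac{1}{\frac{39396}{10609}} \left(- \frac{290304}{10609}\right) + 4291518 = \left(- \frac{87}{206}\right) \frac{10609}{39396} \left(- \frac{290304}{10609}\right) + 4291518 = \frac{150336}{48307} + 4291518 = \frac{207310510362}{48307}$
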